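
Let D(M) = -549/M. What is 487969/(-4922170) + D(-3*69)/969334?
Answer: -2719703357122/27434553724985 ≈ -0.099134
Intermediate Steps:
487969/(-4922170) + D(-3*69)/969334 = 487969/(-4922170) - 549/((-3*69))/969334 = 487969*(-1/4922170) - 549/(-207)*(1/969334) = -487969/4922170 - 549*(-1/207)*(1/969334) = -487969/4922170 + (61/23)*(1/969334) = -487969/4922170 + 61/22294682 = -2719703357122/27434553724985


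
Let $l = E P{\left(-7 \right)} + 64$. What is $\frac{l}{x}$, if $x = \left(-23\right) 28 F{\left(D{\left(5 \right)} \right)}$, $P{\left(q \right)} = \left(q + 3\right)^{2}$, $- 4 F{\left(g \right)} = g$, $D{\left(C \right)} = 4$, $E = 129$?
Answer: $\frac{76}{23} \approx 3.3043$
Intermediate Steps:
$F{\left(g \right)} = - \frac{g}{4}$
$P{\left(q \right)} = \left(3 + q\right)^{2}$
$l = 2128$ ($l = 129 \left(3 - 7\right)^{2} + 64 = 129 \left(-4\right)^{2} + 64 = 129 \cdot 16 + 64 = 2064 + 64 = 2128$)
$x = 644$ ($x = \left(-23\right) 28 \left(\left(- \frac{1}{4}\right) 4\right) = \left(-644\right) \left(-1\right) = 644$)
$\frac{l}{x} = \frac{2128}{644} = 2128 \cdot \frac{1}{644} = \frac{76}{23}$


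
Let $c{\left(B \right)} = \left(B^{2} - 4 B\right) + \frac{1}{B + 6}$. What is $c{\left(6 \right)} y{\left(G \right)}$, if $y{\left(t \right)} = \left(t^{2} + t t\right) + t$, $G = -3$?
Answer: $\frac{725}{4} \approx 181.25$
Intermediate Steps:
$y{\left(t \right)} = t + 2 t^{2}$ ($y{\left(t \right)} = \left(t^{2} + t^{2}\right) + t = 2 t^{2} + t = t + 2 t^{2}$)
$c{\left(B \right)} = B^{2} + \frac{1}{6 + B} - 4 B$ ($c{\left(B \right)} = \left(B^{2} - 4 B\right) + \frac{1}{6 + B} = B^{2} + \frac{1}{6 + B} - 4 B$)
$c{\left(6 \right)} y{\left(G \right)} = \frac{1 + 6^{3} - 144 + 2 \cdot 6^{2}}{6 + 6} \left(- 3 \left(1 + 2 \left(-3\right)\right)\right) = \frac{1 + 216 - 144 + 2 \cdot 36}{12} \left(- 3 \left(1 - 6\right)\right) = \frac{1 + 216 - 144 + 72}{12} \left(\left(-3\right) \left(-5\right)\right) = \frac{1}{12} \cdot 145 \cdot 15 = \frac{145}{12} \cdot 15 = \frac{725}{4}$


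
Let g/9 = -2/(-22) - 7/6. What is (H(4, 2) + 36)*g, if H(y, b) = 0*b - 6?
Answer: -3195/11 ≈ -290.45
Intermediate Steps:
g = -213/22 (g = 9*(-2/(-22) - 7/6) = 9*(-2*(-1/22) - 7*1/6) = 9*(1/11 - 7/6) = 9*(-71/66) = -213/22 ≈ -9.6818)
H(y, b) = -6 (H(y, b) = 0 - 6 = -6)
(H(4, 2) + 36)*g = (-6 + 36)*(-213/22) = 30*(-213/22) = -3195/11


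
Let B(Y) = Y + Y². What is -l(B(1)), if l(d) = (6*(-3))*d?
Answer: 36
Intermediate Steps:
l(d) = -18*d
-l(B(1)) = -(-18)*1*(1 + 1) = -(-18)*1*2 = -(-18)*2 = -1*(-36) = 36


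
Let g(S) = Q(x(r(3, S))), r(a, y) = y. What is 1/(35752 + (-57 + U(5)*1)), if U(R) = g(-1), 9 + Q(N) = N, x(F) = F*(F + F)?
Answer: 1/35688 ≈ 2.8021e-5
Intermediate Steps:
x(F) = 2*F² (x(F) = F*(2*F) = 2*F²)
Q(N) = -9 + N
g(S) = -9 + 2*S²
U(R) = -7 (U(R) = -9 + 2*(-1)² = -9 + 2*1 = -9 + 2 = -7)
1/(35752 + (-57 + U(5)*1)) = 1/(35752 + (-57 - 7*1)) = 1/(35752 + (-57 - 7)) = 1/(35752 - 64) = 1/35688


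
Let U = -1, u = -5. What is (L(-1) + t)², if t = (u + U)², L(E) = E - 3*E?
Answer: 1444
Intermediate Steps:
L(E) = -2*E
t = 36 (t = (-5 - 1)² = (-6)² = 36)
(L(-1) + t)² = (-2*(-1) + 36)² = (2 + 36)² = 38² = 1444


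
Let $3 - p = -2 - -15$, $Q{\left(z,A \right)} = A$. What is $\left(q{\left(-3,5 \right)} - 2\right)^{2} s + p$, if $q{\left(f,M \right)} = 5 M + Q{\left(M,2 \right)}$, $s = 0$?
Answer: $-10$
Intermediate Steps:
$p = -10$ ($p = 3 - \left(-2 - -15\right) = 3 - \left(-2 + 15\right) = 3 - 13 = -10$)
$q{\left(f,M \right)} = 2 + 5 M$ ($q{\left(f,M \right)} = 5 M + 2 = 2 + 5 M$)
$\left(q{\left(-3,5 \right)} - 2\right)^{2} s + p = \left(\left(2 + 5 \cdot 5\right) - 2\right)^{2} \cdot 0 - 10 = \left(\left(2 + 25\right) - 2\right)^{2} \cdot 0 - 10 = \left(27 - 2\right)^{2} \cdot 0 - 10 = 25^{2} \cdot 0 - 10 = 625 \cdot 0 - 10 = 0 - 10 = -10$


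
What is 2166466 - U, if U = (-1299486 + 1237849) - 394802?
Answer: 2622905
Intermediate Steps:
U = -456439 (U = -61637 - 394802 = -456439)
2166466 - U = 2166466 - 1*(-456439) = 2166466 + 456439 = 2622905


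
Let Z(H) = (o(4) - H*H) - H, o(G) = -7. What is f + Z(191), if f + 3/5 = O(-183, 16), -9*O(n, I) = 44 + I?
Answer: -550294/15 ≈ -36686.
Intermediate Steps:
O(n, I) = -44/9 - I/9 (O(n, I) = -(44 + I)/9 = -44/9 - I/9)
f = -109/15 (f = -3/5 + (-44/9 - 1/9*16) = -3/5 + (-44/9 - 16/9) = -3/5 - 20/3 = -109/15 ≈ -7.2667)
Z(H) = -7 - H - H**2 (Z(H) = (-7 - H*H) - H = (-7 - H**2) - H = -7 - H - H**2)
f + Z(191) = -109/15 + (-7 - 1*191 - 1*191**2) = -109/15 + (-7 - 191 - 1*36481) = -109/15 + (-7 - 191 - 36481) = -109/15 - 36679 = -550294/15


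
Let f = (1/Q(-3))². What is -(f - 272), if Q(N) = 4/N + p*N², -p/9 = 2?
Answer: 65307191/240100 ≈ 272.00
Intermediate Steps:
p = -18 (p = -9*2 = -18)
Q(N) = -18*N² + 4/N (Q(N) = 4/N - 18*N² = -18*N² + 4/N)
f = 9/240100 (f = (1/(2*(2 - 9*(-3)³)/(-3)))² = (1/(2*(-⅓)*(2 - 9*(-27))))² = (1/(2*(-⅓)*(2 + 243)))² = (1/(2*(-⅓)*245))² = (1/(-490/3))² = (-3/490)² = 9/240100 ≈ 3.7484e-5)
-(f - 272) = -(9/240100 - 272) = -1*(-65307191/240100) = 65307191/240100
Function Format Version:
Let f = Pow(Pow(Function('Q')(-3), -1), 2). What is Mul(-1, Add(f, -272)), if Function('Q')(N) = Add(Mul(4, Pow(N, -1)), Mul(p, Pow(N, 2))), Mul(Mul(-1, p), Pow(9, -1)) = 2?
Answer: Rational(65307191, 240100) ≈ 272.00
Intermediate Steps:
p = -18 (p = Mul(-9, 2) = -18)
Function('Q')(N) = Add(Mul(-18, Pow(N, 2)), Mul(4, Pow(N, -1))) (Function('Q')(N) = Add(Mul(4, Pow(N, -1)), Mul(-18, Pow(N, 2))) = Add(Mul(-18, Pow(N, 2)), Mul(4, Pow(N, -1))))
f = Rational(9, 240100) (f = Pow(Pow(Mul(2, Pow(-3, -1), Add(2, Mul(-9, Pow(-3, 3)))), -1), 2) = Pow(Pow(Mul(2, Rational(-1, 3), Add(2, Mul(-9, -27))), -1), 2) = Pow(Pow(Mul(2, Rational(-1, 3), Add(2, 243)), -1), 2) = Pow(Pow(Mul(2, Rational(-1, 3), 245), -1), 2) = Pow(Pow(Rational(-490, 3), -1), 2) = Pow(Rational(-3, 490), 2) = Rational(9, 240100) ≈ 3.7484e-5)
Mul(-1, Add(f, -272)) = Mul(-1, Add(Rational(9, 240100), -272)) = Mul(-1, Rational(-65307191, 240100)) = Rational(65307191, 240100)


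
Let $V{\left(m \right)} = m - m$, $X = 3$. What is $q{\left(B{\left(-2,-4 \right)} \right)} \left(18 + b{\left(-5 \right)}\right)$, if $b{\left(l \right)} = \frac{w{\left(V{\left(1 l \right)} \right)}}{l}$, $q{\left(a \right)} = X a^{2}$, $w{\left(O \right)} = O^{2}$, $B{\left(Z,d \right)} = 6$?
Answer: $1944$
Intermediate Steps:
$V{\left(m \right)} = 0$
$q{\left(a \right)} = 3 a^{2}$
$b{\left(l \right)} = 0$ ($b{\left(l \right)} = \frac{0^{2}}{l} = \frac{0}{l} = 0$)
$q{\left(B{\left(-2,-4 \right)} \right)} \left(18 + b{\left(-5 \right)}\right) = 3 \cdot 6^{2} \left(18 + 0\right) = 3 \cdot 36 \cdot 18 = 108 \cdot 18 = 1944$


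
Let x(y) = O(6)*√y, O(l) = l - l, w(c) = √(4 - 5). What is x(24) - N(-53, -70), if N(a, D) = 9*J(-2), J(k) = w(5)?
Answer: -9*I ≈ -9.0*I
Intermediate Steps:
w(c) = I (w(c) = √(-1) = I)
J(k) = I
O(l) = 0
N(a, D) = 9*I
x(y) = 0 (x(y) = 0*√y = 0)
x(24) - N(-53, -70) = 0 - 9*I = -9*I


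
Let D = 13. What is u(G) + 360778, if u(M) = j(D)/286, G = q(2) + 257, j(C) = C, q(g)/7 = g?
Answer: 7937117/22 ≈ 3.6078e+5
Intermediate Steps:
q(g) = 7*g
G = 271 (G = 7*2 + 257 = 14 + 257 = 271)
u(M) = 1/22 (u(M) = 13/286 = 13*(1/286) = 1/22)
u(G) + 360778 = 1/22 + 360778 = 7937117/22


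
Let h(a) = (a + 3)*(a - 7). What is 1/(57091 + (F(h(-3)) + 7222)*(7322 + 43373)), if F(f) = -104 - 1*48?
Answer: 1/358470741 ≈ 2.7896e-9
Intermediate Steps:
h(a) = (-7 + a)*(3 + a) (h(a) = (3 + a)*(-7 + a) = (-7 + a)*(3 + a))
F(f) = -152 (F(f) = -104 - 48 = -152)
1/(57091 + (F(h(-3)) + 7222)*(7322 + 43373)) = 1/(57091 + (-152 + 7222)*(7322 + 43373)) = 1/(57091 + 7070*50695) = 1/(57091 + 358413650) = 1/358470741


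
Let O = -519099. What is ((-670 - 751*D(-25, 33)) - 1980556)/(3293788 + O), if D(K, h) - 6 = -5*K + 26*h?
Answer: -2723965/2774689 ≈ -0.98172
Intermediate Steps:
D(K, h) = 6 - 5*K + 26*h (D(K, h) = 6 + (-5*K + 26*h) = 6 - 5*K + 26*h)
((-670 - 751*D(-25, 33)) - 1980556)/(3293788 + O) = ((-670 - 751*(6 - 5*(-25) + 26*33)) - 1980556)/(3293788 - 519099) = ((-670 - 751*(6 + 125 + 858)) - 1980556)/2774689 = ((-670 - 751*989) - 1980556)*(1/2774689) = ((-670 - 742739) - 1980556)*(1/2774689) = (-743409 - 1980556)*(1/2774689) = -2723965*1/2774689 = -2723965/2774689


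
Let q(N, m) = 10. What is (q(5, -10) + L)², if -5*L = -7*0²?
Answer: 100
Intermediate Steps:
L = 0 (L = -(-7)*0²/5 = -(-7)*0/5 = -⅕*0 = 0)
(q(5, -10) + L)² = (10 + 0)² = 10² = 100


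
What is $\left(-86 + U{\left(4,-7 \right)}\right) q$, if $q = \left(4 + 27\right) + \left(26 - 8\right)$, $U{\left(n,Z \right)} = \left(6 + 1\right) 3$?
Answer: $-3185$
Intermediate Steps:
$U{\left(n,Z \right)} = 21$ ($U{\left(n,Z \right)} = 7 \cdot 3 = 21$)
$q = 49$ ($q = 31 + \left(26 - 8\right) = 31 + 18 = 49$)
$\left(-86 + U{\left(4,-7 \right)}\right) q = \left(-86 + 21\right) 49 = \left(-65\right) 49 = -3185$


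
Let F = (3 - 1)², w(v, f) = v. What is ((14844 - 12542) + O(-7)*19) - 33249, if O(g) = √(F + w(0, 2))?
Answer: -30909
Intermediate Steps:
F = 4 (F = 2² = 4)
O(g) = 2 (O(g) = √(4 + 0) = √4 = 2)
((14844 - 12542) + O(-7)*19) - 33249 = ((14844 - 12542) + 2*19) - 33249 = (2302 + 38) - 33249 = 2340 - 33249 = -30909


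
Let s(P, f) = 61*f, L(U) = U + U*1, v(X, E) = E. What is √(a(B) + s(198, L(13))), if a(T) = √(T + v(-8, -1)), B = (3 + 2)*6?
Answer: √(1586 + √29) ≈ 39.892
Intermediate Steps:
L(U) = 2*U (L(U) = U + U = 2*U)
B = 30 (B = 5*6 = 30)
a(T) = √(-1 + T) (a(T) = √(T - 1) = √(-1 + T))
√(a(B) + s(198, L(13))) = √(√(-1 + 30) + 61*(2*13)) = √(√29 + 61*26) = √(√29 + 1586) = √(1586 + √29)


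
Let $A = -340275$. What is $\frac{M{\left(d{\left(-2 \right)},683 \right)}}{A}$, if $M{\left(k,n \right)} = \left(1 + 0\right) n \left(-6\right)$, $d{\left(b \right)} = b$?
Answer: $\frac{1366}{113425} \approx 0.012043$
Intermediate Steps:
$M{\left(k,n \right)} = - 6 n$ ($M{\left(k,n \right)} = 1 n \left(-6\right) = n \left(-6\right) = - 6 n$)
$\frac{M{\left(d{\left(-2 \right)},683 \right)}}{A} = \frac{\left(-6\right) 683}{-340275} = \left(-4098\right) \left(- \frac{1}{340275}\right) = \frac{1366}{113425}$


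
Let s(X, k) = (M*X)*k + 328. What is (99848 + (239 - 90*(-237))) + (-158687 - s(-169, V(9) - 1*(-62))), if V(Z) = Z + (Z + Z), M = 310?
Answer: 4625112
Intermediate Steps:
V(Z) = 3*Z (V(Z) = Z + 2*Z = 3*Z)
s(X, k) = 328 + 310*X*k (s(X, k) = (310*X)*k + 328 = 310*X*k + 328 = 328 + 310*X*k)
(99848 + (239 - 90*(-237))) + (-158687 - s(-169, V(9) - 1*(-62))) = (99848 + (239 - 90*(-237))) + (-158687 - (328 + 310*(-169)*(3*9 - 1*(-62)))) = (99848 + (239 + 21330)) + (-158687 - (328 + 310*(-169)*(27 + 62))) = (99848 + 21569) + (-158687 - (328 + 310*(-169)*89)) = 121417 + (-158687 - (328 - 4662710)) = 121417 + (-158687 - 1*(-4662382)) = 121417 + (-158687 + 4662382) = 121417 + 4503695 = 4625112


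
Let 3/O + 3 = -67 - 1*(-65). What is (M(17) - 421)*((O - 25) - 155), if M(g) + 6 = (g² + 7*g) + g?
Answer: 1806/5 ≈ 361.20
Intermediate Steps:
O = -⅗ (O = 3/(-3 + (-67 - 1*(-65))) = 3/(-3 + (-67 + 65)) = 3/(-3 - 2) = 3/(-5) = 3*(-⅕) = -⅗ ≈ -0.60000)
M(g) = -6 + g² + 8*g (M(g) = -6 + ((g² + 7*g) + g) = -6 + (g² + 8*g) = -6 + g² + 8*g)
(M(17) - 421)*((O - 25) - 155) = ((-6 + 17² + 8*17) - 421)*((-⅗ - 25) - 155) = ((-6 + 289 + 136) - 421)*(-128/5 - 155) = (419 - 421)*(-903/5) = -2*(-903/5) = 1806/5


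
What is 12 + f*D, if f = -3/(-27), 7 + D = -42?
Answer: 59/9 ≈ 6.5556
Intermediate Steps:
D = -49 (D = -7 - 42 = -49)
f = ⅑ (f = -3*(-1/27) = ⅑ ≈ 0.11111)
12 + f*D = 12 + (⅑)*(-49) = 12 - 49/9 = 59/9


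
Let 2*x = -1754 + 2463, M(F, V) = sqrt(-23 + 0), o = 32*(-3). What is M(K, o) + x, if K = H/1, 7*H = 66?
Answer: 709/2 + I*sqrt(23) ≈ 354.5 + 4.7958*I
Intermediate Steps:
H = 66/7 (H = (1/7)*66 = 66/7 ≈ 9.4286)
o = -96
K = 66/7 (K = (66/7)/1 = (66/7)*1 = 66/7 ≈ 9.4286)
M(F, V) = I*sqrt(23) (M(F, V) = sqrt(-23) = I*sqrt(23))
x = 709/2 (x = (-1754 + 2463)/2 = (1/2)*709 = 709/2 ≈ 354.50)
M(K, o) + x = I*sqrt(23) + 709/2 = 709/2 + I*sqrt(23)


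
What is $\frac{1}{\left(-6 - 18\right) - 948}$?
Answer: $- \frac{1}{972} \approx -0.0010288$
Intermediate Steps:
$\frac{1}{\left(-6 - 18\right) - 948} = \frac{1}{-24 - 948} = \frac{1}{-972} = - \frac{1}{972}$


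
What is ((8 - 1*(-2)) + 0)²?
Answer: 100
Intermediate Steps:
((8 - 1*(-2)) + 0)² = ((8 + 2) + 0)² = (10 + 0)² = 10² = 100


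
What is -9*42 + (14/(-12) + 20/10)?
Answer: -2263/6 ≈ -377.17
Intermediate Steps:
-9*42 + (14/(-12) + 20/10) = -378 + (14*(-1/12) + 20*(⅒)) = -378 + (-7/6 + 2) = -378 + ⅚ = -2263/6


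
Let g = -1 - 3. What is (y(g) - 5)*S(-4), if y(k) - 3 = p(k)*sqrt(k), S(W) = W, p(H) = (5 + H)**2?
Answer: 8 - 8*I ≈ 8.0 - 8.0*I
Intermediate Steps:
g = -4
y(k) = 3 + sqrt(k)*(5 + k)**2 (y(k) = 3 + (5 + k)**2*sqrt(k) = 3 + sqrt(k)*(5 + k)**2)
(y(g) - 5)*S(-4) = ((3 + sqrt(-4)*(5 - 4)**2) - 5)*(-4) = ((3 + (2*I)*1**2) - 5)*(-4) = ((3 + (2*I)*1) - 5)*(-4) = ((3 + 2*I) - 5)*(-4) = (-2 + 2*I)*(-4) = 8 - 8*I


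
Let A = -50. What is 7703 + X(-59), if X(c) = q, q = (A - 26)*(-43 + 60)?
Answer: 6411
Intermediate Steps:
q = -1292 (q = (-50 - 26)*(-43 + 60) = -76*17 = -1292)
X(c) = -1292
7703 + X(-59) = 7703 - 1292 = 6411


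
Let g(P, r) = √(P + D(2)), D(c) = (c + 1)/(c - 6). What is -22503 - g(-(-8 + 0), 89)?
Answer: -22503 - √29/2 ≈ -22506.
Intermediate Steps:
D(c) = (1 + c)/(-6 + c)
g(P, r) = √(-¾ + P) (g(P, r) = √(P + (1 + 2)/(-6 + 2)) = √(P + 3/(-4)) = √(P - ¼*3) = √(P - ¾) = √(-¾ + P))
-22503 - g(-(-8 + 0), 89) = -22503 - √(-3 + 4*(-(-8 + 0)))/2 = -22503 - √(-3 + 4*(-1*(-8)))/2 = -22503 - √(-3 + 4*8)/2 = -22503 - √(-3 + 32)/2 = -22503 - √29/2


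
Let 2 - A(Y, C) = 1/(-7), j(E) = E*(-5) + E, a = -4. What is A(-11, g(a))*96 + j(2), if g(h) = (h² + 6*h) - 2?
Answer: 1384/7 ≈ 197.71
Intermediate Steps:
g(h) = -2 + h² + 6*h
j(E) = -4*E (j(E) = -5*E + E = -4*E)
A(Y, C) = 15/7 (A(Y, C) = 2 - 1/(-7) = 2 - 1*(-⅐) = 2 + ⅐ = 15/7)
A(-11, g(a))*96 + j(2) = (15/7)*96 - 4*2 = 1440/7 - 8 = 1384/7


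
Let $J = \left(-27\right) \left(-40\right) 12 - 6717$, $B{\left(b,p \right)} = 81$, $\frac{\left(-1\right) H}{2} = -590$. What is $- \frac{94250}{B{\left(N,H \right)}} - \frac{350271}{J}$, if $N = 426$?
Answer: $- \frac{205591567}{168561} \approx -1219.7$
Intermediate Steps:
$H = 1180$ ($H = \left(-2\right) \left(-590\right) = 1180$)
$J = 6243$ ($J = 1080 \cdot 12 - 6717 = 12960 - 6717 = 6243$)
$- \frac{94250}{B{\left(N,H \right)}} - \frac{350271}{J} = - \frac{94250}{81} - \frac{350271}{6243} = \left(-94250\right) \frac{1}{81} - \frac{116757}{2081} = - \frac{94250}{81} - \frac{116757}{2081} = - \frac{205591567}{168561}$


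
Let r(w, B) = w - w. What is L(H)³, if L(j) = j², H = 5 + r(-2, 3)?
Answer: 15625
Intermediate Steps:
r(w, B) = 0
H = 5 (H = 5 + 0 = 5)
L(H)³ = (5²)³ = 25³ = 15625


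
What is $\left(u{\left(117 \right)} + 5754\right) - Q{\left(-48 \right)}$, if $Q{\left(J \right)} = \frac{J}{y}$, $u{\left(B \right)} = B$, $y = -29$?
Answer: $\frac{170211}{29} \approx 5869.3$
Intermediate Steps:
$Q{\left(J \right)} = - \frac{J}{29}$ ($Q{\left(J \right)} = \frac{J}{-29} = J \left(- \frac{1}{29}\right) = - \frac{J}{29}$)
$\left(u{\left(117 \right)} + 5754\right) - Q{\left(-48 \right)} = \left(117 + 5754\right) - \left(- \frac{1}{29}\right) \left(-48\right) = 5871 - \frac{48}{29} = \frac{170211}{29}$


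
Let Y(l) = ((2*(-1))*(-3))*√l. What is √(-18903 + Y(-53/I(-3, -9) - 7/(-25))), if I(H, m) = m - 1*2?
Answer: √(-57181575 + 330*√15422)/55 ≈ 137.44*I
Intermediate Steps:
I(H, m) = -2 + m (I(H, m) = m - 2 = -2 + m)
Y(l) = 6*√l (Y(l) = (-2*(-3))*√l = 6*√l)
√(-18903 + Y(-53/I(-3, -9) - 7/(-25))) = √(-18903 + 6*√(-53/(-2 - 9) - 7/(-25))) = √(-18903 + 6*√(-53/(-11) - 7*(-1/25))) = √(-18903 + 6*√(-53*(-1/11) + 7/25)) = √(-18903 + 6*√(53/11 + 7/25)) = √(-18903 + 6*√(1402/275)) = √(-18903 + 6*(√15422/55)) = √(-18903 + 6*√15422/55)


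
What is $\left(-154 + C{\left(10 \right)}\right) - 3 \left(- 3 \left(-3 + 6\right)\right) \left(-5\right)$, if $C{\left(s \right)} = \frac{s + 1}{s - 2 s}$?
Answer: $\frac{41877}{2} \approx 20939.0$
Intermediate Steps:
$C{\left(s \right)} = - \frac{1 + s}{s}$ ($C{\left(s \right)} = \frac{1 + s}{\left(-1\right) s} = \left(1 + s\right) \left(- \frac{1}{s}\right) = - \frac{1 + s}{s}$)
$\left(-154 + C{\left(10 \right)}\right) - 3 \left(- 3 \left(-3 + 6\right)\right) \left(-5\right) = \left(-154 + \frac{-1 - 10}{10}\right) - 3 \left(- 3 \left(-3 + 6\right)\right) \left(-5\right) = \left(-154 + \frac{-1 - 10}{10}\right) - 3 \left(\left(-3\right) 3\right) \left(-5\right) = \left(-154 + \frac{1}{10} \left(-11\right)\right) \left(-3\right) \left(-9\right) \left(-5\right) = \left(-154 - \frac{11}{10}\right) 27 \left(-5\right) = \left(- \frac{1551}{10}\right) \left(-135\right) = \frac{41877}{2}$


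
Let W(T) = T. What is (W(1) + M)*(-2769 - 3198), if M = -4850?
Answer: 28933983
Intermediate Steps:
(W(1) + M)*(-2769 - 3198) = (1 - 4850)*(-2769 - 3198) = -4849*(-5967) = 28933983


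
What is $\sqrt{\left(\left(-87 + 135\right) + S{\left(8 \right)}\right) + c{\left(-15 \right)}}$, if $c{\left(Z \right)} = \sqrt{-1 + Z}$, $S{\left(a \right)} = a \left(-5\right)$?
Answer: $2 \sqrt{2 + i} \approx 2.9107 + 0.68712 i$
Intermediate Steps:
$S{\left(a \right)} = - 5 a$
$\sqrt{\left(\left(-87 + 135\right) + S{\left(8 \right)}\right) + c{\left(-15 \right)}} = \sqrt{\left(\left(-87 + 135\right) - 40\right) + \sqrt{-1 - 15}} = \sqrt{\left(48 - 40\right) + \sqrt{-16}} = \sqrt{8 + 4 i}$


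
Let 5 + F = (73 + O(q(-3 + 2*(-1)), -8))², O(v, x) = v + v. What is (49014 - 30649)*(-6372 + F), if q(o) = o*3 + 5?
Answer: -65526320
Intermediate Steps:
q(o) = 5 + 3*o (q(o) = 3*o + 5 = 5 + 3*o)
O(v, x) = 2*v
F = 2804 (F = -5 + (73 + 2*(5 + 3*(-3 + 2*(-1))))² = -5 + (73 + 2*(5 + 3*(-3 - 2)))² = -5 + (73 + 2*(5 + 3*(-5)))² = -5 + (73 + 2*(5 - 15))² = -5 + (73 + 2*(-10))² = -5 + (73 - 20)² = -5 + 53² = -5 + 2809 = 2804)
(49014 - 30649)*(-6372 + F) = (49014 - 30649)*(-6372 + 2804) = 18365*(-3568) = -65526320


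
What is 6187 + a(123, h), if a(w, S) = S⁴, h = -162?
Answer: 688753723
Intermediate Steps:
6187 + a(123, h) = 6187 + (-162)⁴ = 6187 + 688747536 = 688753723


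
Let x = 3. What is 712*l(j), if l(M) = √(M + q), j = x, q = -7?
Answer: 1424*I ≈ 1424.0*I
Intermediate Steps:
j = 3
l(M) = √(-7 + M) (l(M) = √(M - 7) = √(-7 + M))
712*l(j) = 712*√(-7 + 3) = 712*√(-4) = 712*(2*I) = 1424*I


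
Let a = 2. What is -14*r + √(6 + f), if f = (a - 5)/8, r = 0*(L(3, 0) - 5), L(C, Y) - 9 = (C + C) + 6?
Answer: 3*√10/4 ≈ 2.3717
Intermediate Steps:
L(C, Y) = 15 + 2*C (L(C, Y) = 9 + ((C + C) + 6) = 9 + (2*C + 6) = 9 + (6 + 2*C) = 15 + 2*C)
r = 0 (r = 0*((15 + 2*3) - 5) = 0*((15 + 6) - 5) = 0*(21 - 5) = 0*16 = 0)
f = -3/8 (f = (2 - 5)/8 = -3*⅛ = -3/8 ≈ -0.37500)
-14*r + √(6 + f) = -14*0 + √(6 - 3/8) = 0 + √(45/8) = 0 + 3*√10/4 = 3*√10/4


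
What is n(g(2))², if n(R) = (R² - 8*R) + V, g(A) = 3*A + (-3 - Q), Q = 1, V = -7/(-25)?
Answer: 85849/625 ≈ 137.36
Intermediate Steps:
V = 7/25 (V = -7*(-1/25) = 7/25 ≈ 0.28000)
g(A) = -4 + 3*A (g(A) = 3*A + (-3 - 1*1) = 3*A + (-3 - 1) = 3*A - 4 = -4 + 3*A)
n(R) = 7/25 + R² - 8*R (n(R) = (R² - 8*R) + 7/25 = 7/25 + R² - 8*R)
n(g(2))² = (7/25 + (-4 + 3*2)² - 8*(-4 + 3*2))² = (7/25 + (-4 + 6)² - 8*(-4 + 6))² = (7/25 + 2² - 8*2)² = (7/25 + 4 - 16)² = (-293/25)² = 85849/625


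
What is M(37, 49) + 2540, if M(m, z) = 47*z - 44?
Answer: 4799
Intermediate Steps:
M(m, z) = -44 + 47*z
M(37, 49) + 2540 = (-44 + 47*49) + 2540 = (-44 + 2303) + 2540 = 2259 + 2540 = 4799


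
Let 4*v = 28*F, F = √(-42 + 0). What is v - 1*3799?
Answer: -3799 + 7*I*√42 ≈ -3799.0 + 45.365*I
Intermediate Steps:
F = I*√42 (F = √(-42) = I*√42 ≈ 6.4807*I)
v = 7*I*√42 (v = (28*(I*√42))/4 = (28*I*√42)/4 = 7*I*√42 ≈ 45.365*I)
v - 1*3799 = 7*I*√42 - 1*3799 = 7*I*√42 - 3799 = -3799 + 7*I*√42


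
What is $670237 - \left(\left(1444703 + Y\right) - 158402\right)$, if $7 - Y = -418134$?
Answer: $-1034205$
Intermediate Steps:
$Y = 418141$ ($Y = 7 - -418134 = 7 + 418134 = 418141$)
$670237 - \left(\left(1444703 + Y\right) - 158402\right) = 670237 - \left(\left(1444703 + 418141\right) - 158402\right) = 670237 - \left(1862844 - 158402\right) = 670237 - 1704442 = -1034205$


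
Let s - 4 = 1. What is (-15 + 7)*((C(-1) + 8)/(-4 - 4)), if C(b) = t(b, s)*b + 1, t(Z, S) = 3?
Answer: 6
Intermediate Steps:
s = 5 (s = 4 + 1 = 5)
C(b) = 1 + 3*b (C(b) = 3*b + 1 = 1 + 3*b)
(-15 + 7)*((C(-1) + 8)/(-4 - 4)) = (-15 + 7)*(((1 + 3*(-1)) + 8)/(-4 - 4)) = -8*((1 - 3) + 8)/(-8) = -8*(-2 + 8)*(-1)/8 = -48*(-1)/8 = -8*(-¾) = 6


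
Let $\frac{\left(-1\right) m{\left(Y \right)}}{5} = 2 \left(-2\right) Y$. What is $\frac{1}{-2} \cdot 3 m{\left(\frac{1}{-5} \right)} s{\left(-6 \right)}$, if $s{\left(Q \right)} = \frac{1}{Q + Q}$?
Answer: $- \frac{1}{2} \approx -0.5$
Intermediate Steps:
$m{\left(Y \right)} = 20 Y$ ($m{\left(Y \right)} = - 5 \cdot 2 \left(-2\right) Y = - 5 \left(- 4 Y\right) = 20 Y$)
$s{\left(Q \right)} = \frac{1}{2 Q}$
$\frac{1}{-2} \cdot 3 m{\left(\frac{1}{-5} \right)} s{\left(-6 \right)} = \frac{1}{-2} \cdot 3 \frac{20}{-5} \frac{1}{2 \left(-6\right)} = \left(- \frac{1}{2}\right) 3 \cdot 20 \left(- \frac{1}{5}\right) \frac{1}{2} \left(- \frac{1}{6}\right) = \left(- \frac{3}{2}\right) \left(-4\right) \left(- \frac{1}{12}\right) = 6 \left(- \frac{1}{12}\right) = - \frac{1}{2}$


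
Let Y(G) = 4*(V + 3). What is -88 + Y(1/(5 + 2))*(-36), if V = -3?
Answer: -88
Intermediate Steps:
Y(G) = 0 (Y(G) = 4*(-3 + 3) = 4*0 = 0)
-88 + Y(1/(5 + 2))*(-36) = -88 + 0*(-36) = -88 + 0 = -88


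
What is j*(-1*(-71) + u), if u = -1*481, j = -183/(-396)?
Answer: -12505/66 ≈ -189.47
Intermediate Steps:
j = 61/132 (j = -183*(-1/396) = 61/132 ≈ 0.46212)
u = -481
j*(-1*(-71) + u) = 61*(-1*(-71) - 481)/132 = 61*(71 - 481)/132 = (61/132)*(-410) = -12505/66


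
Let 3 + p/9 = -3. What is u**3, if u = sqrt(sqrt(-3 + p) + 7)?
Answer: (7 + I*sqrt(57))**(3/2) ≈ 10.894 + 31.188*I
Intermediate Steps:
p = -54 (p = -27 + 9*(-3) = -27 - 27 = -54)
u = sqrt(7 + I*sqrt(57)) (u = sqrt(sqrt(-3 - 54) + 7) = sqrt(sqrt(-57) + 7) = sqrt(I*sqrt(57) + 7) = sqrt(7 + I*sqrt(57)) ≈ 2.9407 + 1.2837*I)
u**3 = (sqrt(7 + I*sqrt(57)))**3 = (7 + I*sqrt(57))**(3/2)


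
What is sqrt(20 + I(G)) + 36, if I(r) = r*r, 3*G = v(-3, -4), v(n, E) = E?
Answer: 122/3 ≈ 40.667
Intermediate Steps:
G = -4/3 (G = (1/3)*(-4) = -4/3 ≈ -1.3333)
I(r) = r**2
sqrt(20 + I(G)) + 36 = sqrt(20 + (-4/3)**2) + 36 = sqrt(20 + 16/9) + 36 = sqrt(196/9) + 36 = 14/3 + 36 = 122/3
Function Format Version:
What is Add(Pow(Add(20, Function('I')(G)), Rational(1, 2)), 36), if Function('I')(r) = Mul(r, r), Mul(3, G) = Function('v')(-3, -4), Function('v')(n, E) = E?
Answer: Rational(122, 3) ≈ 40.667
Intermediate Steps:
G = Rational(-4, 3) (G = Mul(Rational(1, 3), -4) = Rational(-4, 3) ≈ -1.3333)
Function('I')(r) = Pow(r, 2)
Add(Pow(Add(20, Function('I')(G)), Rational(1, 2)), 36) = Add(Pow(Add(20, Pow(Rational(-4, 3), 2)), Rational(1, 2)), 36) = Add(Pow(Add(20, Rational(16, 9)), Rational(1, 2)), 36) = Add(Pow(Rational(196, 9), Rational(1, 2)), 36) = Add(Rational(14, 3), 36) = Rational(122, 3)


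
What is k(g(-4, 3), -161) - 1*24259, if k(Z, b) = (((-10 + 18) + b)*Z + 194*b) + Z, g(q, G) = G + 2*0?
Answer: -55949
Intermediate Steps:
g(q, G) = G (g(q, G) = G + 0 = G)
k(Z, b) = Z + 194*b + Z*(8 + b) (k(Z, b) = ((8 + b)*Z + 194*b) + Z = (Z*(8 + b) + 194*b) + Z = (194*b + Z*(8 + b)) + Z = Z + 194*b + Z*(8 + b))
k(g(-4, 3), -161) - 1*24259 = (9*3 + 194*(-161) + 3*(-161)) - 1*24259 = (27 - 31234 - 483) - 24259 = -31690 - 24259 = -55949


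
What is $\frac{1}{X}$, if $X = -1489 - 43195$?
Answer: $- \frac{1}{44684} \approx -2.2379 \cdot 10^{-5}$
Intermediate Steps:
$X = -44684$
$\frac{1}{X} = \frac{1}{-44684} = - \frac{1}{44684}$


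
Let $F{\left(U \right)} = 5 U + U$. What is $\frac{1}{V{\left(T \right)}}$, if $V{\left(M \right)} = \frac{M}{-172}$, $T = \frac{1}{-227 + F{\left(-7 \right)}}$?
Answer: $46268$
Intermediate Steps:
$F{\left(U \right)} = 6 U$
$T = - \frac{1}{269}$ ($T = \frac{1}{-227 + 6 \left(-7\right)} = \frac{1}{-227 - 42} = \frac{1}{-269} = - \frac{1}{269} \approx -0.0037175$)
$V{\left(M \right)} = - \frac{M}{172}$ ($V{\left(M \right)} = M \left(- \frac{1}{172}\right) = - \frac{M}{172}$)
$\frac{1}{V{\left(T \right)}} = \frac{1}{\left(- \frac{1}{172}\right) \left(- \frac{1}{269}\right)} = \frac{1}{\frac{1}{46268}} = 46268$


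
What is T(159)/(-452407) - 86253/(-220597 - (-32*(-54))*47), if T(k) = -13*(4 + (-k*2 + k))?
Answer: 38413307776/136542313891 ≈ 0.28133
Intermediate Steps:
T(k) = -52 + 13*k (T(k) = -13*(4 + (-2*k + k)) = -13*(4 - k) = -52 + 13*k)
T(159)/(-452407) - 86253/(-220597 - (-32*(-54))*47) = (-52 + 13*159)/(-452407) - 86253/(-220597 - (-32*(-54))*47) = (-52 + 2067)*(-1/452407) - 86253/(-220597 - 1728*47) = 2015*(-1/452407) - 86253/(-220597 - 1*81216) = -2015/452407 - 86253/(-220597 - 81216) = -2015/452407 - 86253/(-301813) = -2015/452407 - 86253*(-1/301813) = -2015/452407 + 86253/301813 = 38413307776/136542313891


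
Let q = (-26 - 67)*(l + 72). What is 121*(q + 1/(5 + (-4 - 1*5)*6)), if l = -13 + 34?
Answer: -51280042/49 ≈ -1.0465e+6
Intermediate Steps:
l = 21
q = -8649 (q = (-26 - 67)*(21 + 72) = -93*93 = -8649)
121*(q + 1/(5 + (-4 - 1*5)*6)) = 121*(-8649 + 1/(5 + (-4 - 1*5)*6)) = 121*(-8649 + 1/(5 + (-4 - 5)*6)) = 121*(-8649 + 1/(5 - 9*6)) = 121*(-8649 + 1/(5 - 54)) = 121*(-8649 + 1/(-49)) = 121*(-8649 - 1/49) = 121*(-423802/49) = -51280042/49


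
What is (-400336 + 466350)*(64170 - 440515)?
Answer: -24844038830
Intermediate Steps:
(-400336 + 466350)*(64170 - 440515) = 66014*(-376345) = -24844038830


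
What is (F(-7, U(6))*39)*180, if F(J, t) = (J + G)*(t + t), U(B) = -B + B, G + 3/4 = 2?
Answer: 0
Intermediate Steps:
G = 5/4 (G = -3/4 + 2 = 5/4 ≈ 1.2500)
U(B) = 0
F(J, t) = 2*t*(5/4 + J) (F(J, t) = (J + 5/4)*(t + t) = (5/4 + J)*(2*t) = 2*t*(5/4 + J))
(F(-7, U(6))*39)*180 = (((1/2)*0*(5 + 4*(-7)))*39)*180 = (((1/2)*0*(5 - 28))*39)*180 = (((1/2)*0*(-23))*39)*180 = (0*39)*180 = 0*180 = 0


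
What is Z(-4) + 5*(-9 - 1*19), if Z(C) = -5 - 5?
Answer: -150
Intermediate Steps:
Z(C) = -10
Z(-4) + 5*(-9 - 1*19) = -10 + 5*(-9 - 1*19) = -10 + 5*(-9 - 19) = -10 + 5*(-28) = -10 - 140 = -150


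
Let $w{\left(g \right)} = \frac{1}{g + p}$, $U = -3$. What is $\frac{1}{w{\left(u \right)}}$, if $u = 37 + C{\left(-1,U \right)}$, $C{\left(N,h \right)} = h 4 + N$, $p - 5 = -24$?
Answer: $5$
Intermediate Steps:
$p = -19$ ($p = 5 - 24 = -19$)
$C{\left(N,h \right)} = N + 4 h$ ($C{\left(N,h \right)} = 4 h + N = N + 4 h$)
$u = 24$ ($u = 37 + \left(-1 + 4 \left(-3\right)\right) = 37 - 13 = 24$)
$w{\left(g \right)} = \frac{1}{-19 + g}$ ($w{\left(g \right)} = \frac{1}{g - 19} = \frac{1}{-19 + g}$)
$\frac{1}{w{\left(u \right)}} = \frac{1}{\frac{1}{-19 + 24}} = \frac{1}{\frac{1}{5}} = 5$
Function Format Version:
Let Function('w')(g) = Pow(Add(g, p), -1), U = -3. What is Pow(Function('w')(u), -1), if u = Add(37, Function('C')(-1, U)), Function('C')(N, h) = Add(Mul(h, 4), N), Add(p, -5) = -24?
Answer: 5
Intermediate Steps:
p = -19 (p = Add(5, -24) = -19)
Function('C')(N, h) = Add(N, Mul(4, h)) (Function('C')(N, h) = Add(Mul(4, h), N) = Add(N, Mul(4, h)))
u = 24 (u = Add(37, Add(-1, Mul(4, -3))) = Add(37, Add(-1, -12)) = Add(37, -13) = 24)
Function('w')(g) = Pow(Add(-19, g), -1) (Function('w')(g) = Pow(Add(g, -19), -1) = Pow(Add(-19, g), -1))
Pow(Function('w')(u), -1) = Pow(Pow(Add(-19, 24), -1), -1) = Pow(Pow(5, -1), -1) = Pow(Rational(1, 5), -1) = 5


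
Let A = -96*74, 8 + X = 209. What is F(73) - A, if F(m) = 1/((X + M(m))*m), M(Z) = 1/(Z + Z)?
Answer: 208481090/29347 ≈ 7104.0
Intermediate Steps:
M(Z) = 1/(2*Z)
X = 201 (X = -8 + 209 = 201)
A = -7104
F(m) = 1/(m*(201 + 1/(2*m))) (F(m) = 1/((201 + 1/(2*m))*m) = 1/(m*(201 + 1/(2*m))))
F(73) - A = 2/(1 + 402*73) - 1*(-7104) = 2/(1 + 29346) + 7104 = 2/29347 + 7104 = 208481090/29347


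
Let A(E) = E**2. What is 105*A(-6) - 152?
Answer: 3628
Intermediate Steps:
105*A(-6) - 152 = 105*(-6)**2 - 152 = 105*36 - 152 = 3780 - 152 = 3628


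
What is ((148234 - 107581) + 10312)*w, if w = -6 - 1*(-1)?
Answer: -254825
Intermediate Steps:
w = -5 (w = -6 + 1 = -5)
((148234 - 107581) + 10312)*w = ((148234 - 107581) + 10312)*(-5) = (40653 + 10312)*(-5) = 50965*(-5) = -254825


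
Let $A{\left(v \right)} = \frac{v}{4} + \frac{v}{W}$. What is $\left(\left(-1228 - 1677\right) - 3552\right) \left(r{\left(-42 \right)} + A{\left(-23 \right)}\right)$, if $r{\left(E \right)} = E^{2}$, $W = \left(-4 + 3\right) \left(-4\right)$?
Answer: $- \frac{22631785}{2} \approx -1.1316 \cdot 10^{7}$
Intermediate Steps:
$W = 4$ ($W = \left(-1\right) \left(-4\right) = 4$)
$A{\left(v \right)} = \frac{v}{2}$ ($A{\left(v \right)} = \frac{v}{4} + \frac{v}{4} = \frac{v}{2}$)
$\left(\left(-1228 - 1677\right) - 3552\right) \left(r{\left(-42 \right)} + A{\left(-23 \right)}\right) = \left(\left(-1228 - 1677\right) - 3552\right) \left(\left(-42\right)^{2} + \frac{1}{2} \left(-23\right)\right) = \left(\left(-1228 - 1677\right) - 3552\right) \left(1764 - \frac{23}{2}\right) = \left(-2905 - 3552\right) \frac{3505}{2} = \left(-6457\right) \frac{3505}{2} = - \frac{22631785}{2}$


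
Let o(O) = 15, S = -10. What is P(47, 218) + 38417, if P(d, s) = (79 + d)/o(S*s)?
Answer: 192127/5 ≈ 38425.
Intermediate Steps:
P(d, s) = 79/15 + d/15 (P(d, s) = (79 + d)/15 = (79 + d)*(1/15) = 79/15 + d/15)
P(47, 218) + 38417 = (79/15 + (1/15)*47) + 38417 = (79/15 + 47/15) + 38417 = 42/5 + 38417 = 192127/5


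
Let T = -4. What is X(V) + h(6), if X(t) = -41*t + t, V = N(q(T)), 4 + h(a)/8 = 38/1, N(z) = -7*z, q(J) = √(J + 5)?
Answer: 552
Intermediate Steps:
q(J) = √(5 + J)
h(a) = 272 (h(a) = -32 + 8*(38/1) = -32 + 8*(38*1) = -32 + 8*38 = -32 + 304 = 272)
V = -7 (V = -7*√(5 - 4) = -7*√1 = -7*1 = -7)
X(t) = -40*t
X(V) + h(6) = -40*(-7) + 272 = 280 + 272 = 552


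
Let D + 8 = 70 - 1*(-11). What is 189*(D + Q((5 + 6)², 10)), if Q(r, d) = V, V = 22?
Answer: 17955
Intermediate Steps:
Q(r, d) = 22
D = 73 (D = -8 + (70 - 1*(-11)) = -8 + (70 + 11) = -8 + 81 = 73)
189*(D + Q((5 + 6)², 10)) = 189*(73 + 22) = 189*95 = 17955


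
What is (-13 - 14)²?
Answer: 729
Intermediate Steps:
(-13 - 14)² = (-27)² = 729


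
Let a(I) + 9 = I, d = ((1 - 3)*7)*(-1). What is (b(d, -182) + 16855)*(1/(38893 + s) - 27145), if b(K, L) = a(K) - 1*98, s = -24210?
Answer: -6680830909908/14683 ≈ -4.5500e+8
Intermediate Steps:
d = 14 (d = -2*7*(-1) = -14*(-1) = 14)
a(I) = -9 + I
b(K, L) = -107 + K (b(K, L) = (-9 + K) - 1*98 = (-9 + K) - 98 = -107 + K)
(b(d, -182) + 16855)*(1/(38893 + s) - 27145) = ((-107 + 14) + 16855)*(1/(38893 - 24210) - 27145) = (-93 + 16855)*(1/14683 - 27145) = 16762*(1/14683 - 27145) = 16762*(-398570034/14683) = -6680830909908/14683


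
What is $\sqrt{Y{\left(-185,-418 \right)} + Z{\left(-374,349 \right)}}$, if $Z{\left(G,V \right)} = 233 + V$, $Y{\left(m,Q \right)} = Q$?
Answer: $2 \sqrt{41} \approx 12.806$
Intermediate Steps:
$\sqrt{Y{\left(-185,-418 \right)} + Z{\left(-374,349 \right)}} = \sqrt{-418 + \left(233 + 349\right)} = \sqrt{-418 + 582} = \sqrt{164} = 2 \sqrt{41}$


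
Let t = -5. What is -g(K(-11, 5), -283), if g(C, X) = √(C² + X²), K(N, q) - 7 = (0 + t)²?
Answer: -√81113 ≈ -284.80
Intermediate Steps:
K(N, q) = 32 (K(N, q) = 7 + (0 - 5)² = 7 + (-5)² = 7 + 25 = 32)
-g(K(-11, 5), -283) = -√(32² + (-283)²) = -√(1024 + 80089) = -√81113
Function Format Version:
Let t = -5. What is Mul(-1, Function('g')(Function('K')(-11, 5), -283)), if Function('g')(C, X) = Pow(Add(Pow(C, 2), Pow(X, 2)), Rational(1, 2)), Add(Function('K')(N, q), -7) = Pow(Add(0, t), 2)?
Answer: Mul(-1, Pow(81113, Rational(1, 2))) ≈ -284.80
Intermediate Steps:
Function('K')(N, q) = 32 (Function('K')(N, q) = Add(7, Pow(Add(0, -5), 2)) = Add(7, Pow(-5, 2)) = Add(7, 25) = 32)
Mul(-1, Function('g')(Function('K')(-11, 5), -283)) = Mul(-1, Pow(Add(Pow(32, 2), Pow(-283, 2)), Rational(1, 2))) = Mul(-1, Pow(Add(1024, 80089), Rational(1, 2))) = Mul(-1, Pow(81113, Rational(1, 2)))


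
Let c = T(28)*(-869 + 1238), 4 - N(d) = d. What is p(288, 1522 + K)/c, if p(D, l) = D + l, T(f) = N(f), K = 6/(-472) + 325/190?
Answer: -8123653/39710304 ≈ -0.20457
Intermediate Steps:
K = 7613/4484 (K = 6*(-1/472) + 325*(1/190) = -3/236 + 65/38 = 7613/4484 ≈ 1.6978)
N(d) = 4 - d
T(f) = 4 - f
c = -8856 (c = (4 - 1*28)*(-869 + 1238) = (4 - 28)*369 = -24*369 = -8856)
p(288, 1522 + K)/c = (288 + (1522 + 7613/4484))/(-8856) = (288 + 6832261/4484)*(-1/8856) = (8123653/4484)*(-1/8856) = -8123653/39710304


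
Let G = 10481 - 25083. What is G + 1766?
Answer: -12836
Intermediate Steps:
G = -14602
G + 1766 = -14602 + 1766 = -12836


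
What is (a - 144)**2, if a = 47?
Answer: 9409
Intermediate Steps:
(a - 144)**2 = (47 - 144)**2 = (-97)**2 = 9409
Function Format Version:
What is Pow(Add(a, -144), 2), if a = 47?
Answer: 9409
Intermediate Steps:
Pow(Add(a, -144), 2) = Pow(Add(47, -144), 2) = Pow(-97, 2) = 9409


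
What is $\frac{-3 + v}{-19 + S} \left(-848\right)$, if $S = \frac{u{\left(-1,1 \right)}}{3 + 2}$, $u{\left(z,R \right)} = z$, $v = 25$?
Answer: $\frac{2915}{3} \approx 971.67$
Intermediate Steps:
$S = - \frac{1}{5}$ ($S = - \frac{1}{3 + 2} = - \frac{1}{5} \approx -0.2$)
$\frac{-3 + v}{-19 + S} \left(-848\right) = \frac{-3 + 25}{-19 - \frac{1}{5}} \left(-848\right) = \frac{22}{- \frac{96}{5}} \left(-848\right) = 22 \left(- \frac{5}{96}\right) \left(-848\right) = \left(- \frac{55}{48}\right) \left(-848\right) = \frac{2915}{3}$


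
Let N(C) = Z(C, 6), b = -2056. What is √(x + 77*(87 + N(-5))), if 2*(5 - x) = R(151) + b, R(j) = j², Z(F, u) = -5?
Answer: 11*I*√134/2 ≈ 63.667*I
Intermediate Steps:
N(C) = -5
x = -20735/2 (x = 5 - (151² - 2056)/2 = 5 - (22801 - 2056)/2 = 5 - ½*20745 = 5 - 20745/2 = -20735/2 ≈ -10368.)
√(x + 77*(87 + N(-5))) = √(-20735/2 + 77*(87 - 5)) = √(-20735/2 + 77*82) = √(-20735/2 + 6314) = √(-8107/2) = 11*I*√134/2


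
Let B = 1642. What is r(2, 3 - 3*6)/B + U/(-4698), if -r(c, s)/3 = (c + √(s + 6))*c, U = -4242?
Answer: 575749/642843 - 9*I/821 ≈ 0.89563 - 0.010962*I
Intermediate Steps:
r(c, s) = -3*c*(c + √(6 + s)) (r(c, s) = -3*(c + √(s + 6))*c = -3*(c + √(6 + s))*c = -3*c*(c + √(6 + s)))
r(2, 3 - 3*6)/B + U/(-4698) = -3*2*(2 + √(6 + (3 - 3*6)))/1642 - 4242/(-4698) = -3*2*(2 + √(6 + (3 - 18)))*(1/1642) - 4242*(-1/4698) = -3*2*(2 + √(6 - 15))*(1/1642) + 707/783 = -3*2*(2 + √(-9))*(1/1642) + 707/783 = -3*2*(2 + 3*I)*(1/1642) + 707/783 = (-12 - 18*I)*(1/1642) + 707/783 = (-6/821 - 9*I/821) + 707/783 = 575749/642843 - 9*I/821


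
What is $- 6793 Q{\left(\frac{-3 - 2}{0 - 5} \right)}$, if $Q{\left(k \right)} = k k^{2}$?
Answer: $-6793$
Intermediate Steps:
$Q{\left(k \right)} = k^{3}$
$- 6793 Q{\left(\frac{-3 - 2}{0 - 5} \right)} = - 6793 \left(\frac{-3 - 2}{0 - 5}\right)^{3} = - 6793 \left(- \frac{5}{-5}\right)^{3} = - 6793 \left(\left(-5\right) \left(- \frac{1}{5}\right)\right)^{3} = - 6793 \cdot 1^{3} = \left(-6793\right) 1 = -6793$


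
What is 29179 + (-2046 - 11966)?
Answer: 15167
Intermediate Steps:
29179 + (-2046 - 11966) = 29179 - 14012 = 15167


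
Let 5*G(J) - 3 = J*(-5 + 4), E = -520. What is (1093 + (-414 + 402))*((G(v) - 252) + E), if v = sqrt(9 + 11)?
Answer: -4169417/5 - 2162*sqrt(5)/5 ≈ -8.3485e+5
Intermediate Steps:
v = 2*sqrt(5) (v = sqrt(20) = 2*sqrt(5) ≈ 4.4721)
G(J) = 3/5 - J/5 (G(J) = 3/5 + (J*(-5 + 4))/5 = 3/5 + (J*(-1))/5 = 3/5 + (-J)/5 = 3/5 - J/5)
(1093 + (-414 + 402))*((G(v) - 252) + E) = (1093 + (-414 + 402))*(((3/5 - 2*sqrt(5)/5) - 252) - 520) = (1093 - 12)*(((3/5 - 2*sqrt(5)/5) - 252) - 520) = 1081*((-1257/5 - 2*sqrt(5)/5) - 520) = 1081*(-3857/5 - 2*sqrt(5)/5) = -4169417/5 - 2162*sqrt(5)/5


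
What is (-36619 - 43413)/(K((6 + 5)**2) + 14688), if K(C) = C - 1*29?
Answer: -20008/3695 ≈ -5.4149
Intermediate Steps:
K(C) = -29 + C (K(C) = C - 29 = -29 + C)
(-36619 - 43413)/(K((6 + 5)**2) + 14688) = (-36619 - 43413)/((-29 + (6 + 5)**2) + 14688) = -80032/((-29 + 11**2) + 14688) = -80032/((-29 + 121) + 14688) = -80032/(92 + 14688) = -80032/14780 = -80032*1/14780 = -20008/3695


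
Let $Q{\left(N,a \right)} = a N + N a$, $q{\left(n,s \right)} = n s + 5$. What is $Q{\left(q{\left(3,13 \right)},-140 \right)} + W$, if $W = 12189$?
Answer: $-131$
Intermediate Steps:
$q{\left(n,s \right)} = 5 + n s$
$Q{\left(N,a \right)} = 2 N a$ ($Q{\left(N,a \right)} = N a + N a = 2 N a$)
$Q{\left(q{\left(3,13 \right)},-140 \right)} + W = 2 \left(5 + 3 \cdot 13\right) \left(-140\right) + 12189 = 2 \left(5 + 39\right) \left(-140\right) + 12189 = 2 \cdot 44 \left(-140\right) + 12189 = -12320 + 12189 = -131$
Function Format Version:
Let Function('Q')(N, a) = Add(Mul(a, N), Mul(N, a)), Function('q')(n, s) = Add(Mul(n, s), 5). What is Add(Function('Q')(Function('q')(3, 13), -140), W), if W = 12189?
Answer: -131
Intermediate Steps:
Function('q')(n, s) = Add(5, Mul(n, s))
Function('Q')(N, a) = Mul(2, N, a) (Function('Q')(N, a) = Add(Mul(N, a), Mul(N, a)) = Mul(2, N, a))
Add(Function('Q')(Function('q')(3, 13), -140), W) = Add(Mul(2, Add(5, Mul(3, 13)), -140), 12189) = Add(Mul(2, Add(5, 39), -140), 12189) = Add(Mul(2, 44, -140), 12189) = Add(-12320, 12189) = -131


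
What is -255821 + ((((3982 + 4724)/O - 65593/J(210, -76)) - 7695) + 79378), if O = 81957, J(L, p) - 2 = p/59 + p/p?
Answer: -613800949973/2759219 ≈ -2.2245e+5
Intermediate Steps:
J(L, p) = 3 + p/59 (J(L, p) = 2 + (p/59 + p/p) = 2 + (p*(1/59) + 1) = 2 + (p/59 + 1) = 2 + (1 + p/59) = 3 + p/59)
-255821 + ((((3982 + 4724)/O - 65593/J(210, -76)) - 7695) + 79378) = -255821 + ((((3982 + 4724)/81957 - 65593/(3 + (1/59)*(-76))) - 7695) + 79378) = -255821 + (((8706*(1/81957) - 65593/(3 - 76/59)) - 7695) + 79378) = -255821 + (((2902/27319 - 65593/101/59) - 7695) + 79378) = -255821 + (((2902/27319 - 65593*59/101) - 7695) + 79378) = -255821 + (((2902/27319 - 3869987/101) - 7695) + 79378) = -255821 + ((-105723881751/2759219 - 7695) + 79378) = -255821 + (-126956071956/2759219 + 79378) = -255821 + 92065213826/2759219 = -613800949973/2759219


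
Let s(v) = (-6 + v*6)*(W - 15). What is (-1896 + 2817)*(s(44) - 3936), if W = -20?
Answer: -11941686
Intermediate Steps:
s(v) = 210 - 210*v (s(v) = (-6 + v*6)*(-20 - 15) = (-6 + 6*v)*(-35) = 210 - 210*v)
(-1896 + 2817)*(s(44) - 3936) = (-1896 + 2817)*((210 - 210*44) - 3936) = 921*((210 - 9240) - 3936) = 921*(-9030 - 3936) = 921*(-12966) = -11941686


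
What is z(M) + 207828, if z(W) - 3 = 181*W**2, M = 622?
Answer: 70233835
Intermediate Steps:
z(W) = 3 + 181*W**2
z(M) + 207828 = (3 + 181*622**2) + 207828 = (3 + 181*386884) + 207828 = (3 + 70026004) + 207828 = 70026007 + 207828 = 70233835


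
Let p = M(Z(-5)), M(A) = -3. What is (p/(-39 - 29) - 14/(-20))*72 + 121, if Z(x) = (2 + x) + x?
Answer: 14839/85 ≈ 174.58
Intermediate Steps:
Z(x) = 2 + 2*x
p = -3
(p/(-39 - 29) - 14/(-20))*72 + 121 = (-3/(-39 - 29) - 14/(-20))*72 + 121 = (-3/(-68) - 14*(-1/20))*72 + 121 = (-3*(-1/68) + 7/10)*72 + 121 = (3/68 + 7/10)*72 + 121 = (253/340)*72 + 121 = 4554/85 + 121 = 14839/85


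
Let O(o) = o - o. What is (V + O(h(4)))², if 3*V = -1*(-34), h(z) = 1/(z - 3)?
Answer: 1156/9 ≈ 128.44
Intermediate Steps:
h(z) = 1/(-3 + z)
V = 34/3 (V = (-1*(-34))/3 = (⅓)*34 = 34/3 ≈ 11.333)
O(o) = 0
(V + O(h(4)))² = (34/3 + 0)² = (34/3)² = 1156/9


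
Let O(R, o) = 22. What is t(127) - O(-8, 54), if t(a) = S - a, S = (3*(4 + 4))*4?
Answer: -53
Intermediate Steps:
S = 96 (S = (3*8)*4 = 24*4 = 96)
t(a) = 96 - a
t(127) - O(-8, 54) = (96 - 1*127) - 1*22 = (96 - 127) - 22 = -31 - 22 = -53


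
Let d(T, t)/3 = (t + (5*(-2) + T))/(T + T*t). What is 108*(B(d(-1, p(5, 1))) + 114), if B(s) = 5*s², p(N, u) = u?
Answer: 133812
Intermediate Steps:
d(T, t) = 3*(-10 + T + t)/(T + T*t) (d(T, t) = 3*((t + (5*(-2) + T))/(T + T*t)) = 3*((t + (-10 + T))/(T + T*t)) = 3*((-10 + T + t)/(T + T*t)) = 3*(-10 + T + t)/(T + T*t))
108*(B(d(-1, p(5, 1))) + 114) = 108*(5*(3*(-10 - 1 + 1)/(-1*(1 + 1)))² + 114) = 108*(5*(3*(-1)*(-10)/2)² + 114) = 108*(5*(3*(-1)*(½)*(-10))² + 114) = 108*(5*15² + 114) = 108*(5*225 + 114) = 108*(1125 + 114) = 108*1239 = 133812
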